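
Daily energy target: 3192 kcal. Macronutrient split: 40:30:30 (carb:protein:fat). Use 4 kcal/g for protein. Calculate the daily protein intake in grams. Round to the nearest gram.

Protein energy = 30% × 3192 = 957.6 kcal.
At 4 kcal/g: 957.6 ÷ 4 = 239.4 g.

239 g/day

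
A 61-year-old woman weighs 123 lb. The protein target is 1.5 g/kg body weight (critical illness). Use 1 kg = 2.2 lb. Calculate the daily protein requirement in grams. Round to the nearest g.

Weight in kg = 123 ÷ 2.2 = 55.9091 kg.
Protein = 1.5 g/kg × 55.9091 kg = 83.8636 g/day.

84 g/day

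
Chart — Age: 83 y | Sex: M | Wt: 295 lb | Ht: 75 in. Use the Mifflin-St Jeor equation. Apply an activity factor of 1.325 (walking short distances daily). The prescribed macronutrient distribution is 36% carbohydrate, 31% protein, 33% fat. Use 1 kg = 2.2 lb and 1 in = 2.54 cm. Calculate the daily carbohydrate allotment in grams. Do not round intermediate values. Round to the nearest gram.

253 g/day

Convert to metric: weight = 295 ÷ 2.2 = 134.0909 kg; height = 75 × 2.54 = 190.5 cm.
Mifflin-St Jeor (male): BMR = 10(134.0909) + 6.25(190.5) − 5(83) + 5 = 1340.9091 + 1190.625 − 415 + 5 = 2121.5341 kcal/day.
TEE = 2121.5341 × 1.325 = 2811.0327 kcal/day.
Carbohydrate energy = 36% × 2811.0327 = 1011.9718 kcal.
Carbohydrate = 1011.9718 ÷ 4 kcal/g = 252.9929 g.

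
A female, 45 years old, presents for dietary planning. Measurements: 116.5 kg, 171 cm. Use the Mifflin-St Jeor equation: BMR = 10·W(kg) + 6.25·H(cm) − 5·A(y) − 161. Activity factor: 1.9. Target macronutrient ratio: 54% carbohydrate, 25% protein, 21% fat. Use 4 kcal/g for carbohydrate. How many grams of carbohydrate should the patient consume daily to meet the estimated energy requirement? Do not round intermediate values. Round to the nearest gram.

474 g/day

Mifflin-St Jeor (female): BMR = 10(116.5) + 6.25(171) − 5(45) − 161 = 1165 + 1068.75 − 225 − 161 = 1847.75 kcal/day.
TEE = 1847.75 × 1.9 = 3510.725 kcal/day.
Carbohydrate energy = 54% × 3510.725 = 1895.7915 kcal.
Carbohydrate = 1895.7915 ÷ 4 kcal/g = 473.9479 g.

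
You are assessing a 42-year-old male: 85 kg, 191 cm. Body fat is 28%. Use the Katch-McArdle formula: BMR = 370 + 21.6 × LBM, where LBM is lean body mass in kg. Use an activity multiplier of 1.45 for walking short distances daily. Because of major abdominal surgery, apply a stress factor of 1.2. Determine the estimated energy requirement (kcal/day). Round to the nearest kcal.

LBM = 85 × (1 − 0.28) = 61.2 kg. Katch-McArdle: BMR = 370 + 21.6 × 61.2 = 1691.92 kcal/day.
TEE = BMR × activity factor = 1691.92 × 1.45 = 2453.284 kcal/day.
Apply stress factor: 2453.284 × 1.2 = 2943.9408 kcal/day.

2944 kcal/day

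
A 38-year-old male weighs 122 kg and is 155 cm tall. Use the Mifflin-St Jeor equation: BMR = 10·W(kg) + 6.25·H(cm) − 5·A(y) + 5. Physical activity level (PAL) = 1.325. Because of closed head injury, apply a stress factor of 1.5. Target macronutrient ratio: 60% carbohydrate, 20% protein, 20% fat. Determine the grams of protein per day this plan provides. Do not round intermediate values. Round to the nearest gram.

Mifflin-St Jeor (male): BMR = 10(122) + 6.25(155) − 5(38) + 5 = 1220 + 968.75 − 190 + 5 = 2003.75 kcal/day.
TEE = 2003.75 × 1.325 = 2654.9688 kcal/day.
With stress factor 1.5: 2654.9688 × 1.5 = 3982.4531 kcal/day.
Protein energy = 20% × 3982.4531 = 796.4906 kcal.
Protein = 796.4906 ÷ 4 kcal/g = 199.1227 g.

199 g/day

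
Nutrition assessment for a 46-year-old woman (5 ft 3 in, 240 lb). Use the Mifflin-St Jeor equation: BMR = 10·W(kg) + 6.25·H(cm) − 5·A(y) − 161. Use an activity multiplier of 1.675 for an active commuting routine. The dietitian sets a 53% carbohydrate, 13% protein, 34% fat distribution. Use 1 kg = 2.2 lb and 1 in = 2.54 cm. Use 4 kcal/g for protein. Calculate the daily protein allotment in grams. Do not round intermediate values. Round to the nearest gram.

Convert to metric: weight = 240 ÷ 2.2 = 109.0909 kg; height = (5×12 + 3) × 2.54 = 63 × 2.54 = 160.02 cm.
Mifflin-St Jeor (female): BMR = 10(109.0909) + 6.25(160.02) − 5(46) − 161 = 1090.9091 + 1000.125 − 230 − 161 = 1700.0341 kcal/day.
TEE = 1700.0341 × 1.675 = 2847.5571 kcal/day.
Protein energy = 13% × 2847.5571 = 370.1824 kcal.
Protein = 370.1824 ÷ 4 kcal/g = 92.5456 g.

93 g/day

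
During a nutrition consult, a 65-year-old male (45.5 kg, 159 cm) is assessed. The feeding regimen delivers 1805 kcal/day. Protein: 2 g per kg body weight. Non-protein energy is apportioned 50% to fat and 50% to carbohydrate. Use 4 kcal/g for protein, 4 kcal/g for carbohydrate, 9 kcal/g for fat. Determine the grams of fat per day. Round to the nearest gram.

Protein = 2 × 45.5 = 91 g → 91 × 4 = 364 kcal.
Non-protein calories = 1805 − 364 = 1441 kcal.
Fat: 50% × 1441 = 720.5 kcal; carbohydrate: 720.5 kcal.
Fat: 720.5 kcal ÷ 9 kcal/g = 80.0556 g.

80 g/day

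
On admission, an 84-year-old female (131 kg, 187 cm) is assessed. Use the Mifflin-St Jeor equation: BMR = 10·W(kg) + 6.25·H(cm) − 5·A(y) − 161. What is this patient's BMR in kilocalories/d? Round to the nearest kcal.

1898 kilocalories/d

Mifflin-St Jeor (female): BMR = 10(131) + 6.25(187) − 5(84) − 161 = 1310 + 1168.75 − 420 − 161 = 1897.75 kcal/day.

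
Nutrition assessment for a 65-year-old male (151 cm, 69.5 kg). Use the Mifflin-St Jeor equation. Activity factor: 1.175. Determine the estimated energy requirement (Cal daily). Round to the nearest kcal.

1550 Cal daily

Mifflin-St Jeor (male): BMR = 10(69.5) + 6.25(151) − 5(65) + 5 = 695 + 943.75 − 325 + 5 = 1318.75 kcal/day.
TEE = BMR × activity factor = 1318.75 × 1.175 = 1549.5313 kcal/day.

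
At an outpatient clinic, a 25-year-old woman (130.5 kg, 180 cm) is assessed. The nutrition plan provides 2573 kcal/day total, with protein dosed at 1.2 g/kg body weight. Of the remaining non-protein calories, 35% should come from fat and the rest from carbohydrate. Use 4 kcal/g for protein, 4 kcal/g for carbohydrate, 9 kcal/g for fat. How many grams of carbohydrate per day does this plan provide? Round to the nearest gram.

Protein = 1.2 × 130.5 = 156.6 g → 156.6 × 4 = 626.4 kcal.
Non-protein calories = 2573 − 626.4 = 1946.6 kcal.
Fat: 35% × 1946.6 = 681.31 kcal; carbohydrate: 1265.29 kcal.
Carbohydrate: 1265.29 kcal ÷ 4 kcal/g = 316.3225 g.

316 g/day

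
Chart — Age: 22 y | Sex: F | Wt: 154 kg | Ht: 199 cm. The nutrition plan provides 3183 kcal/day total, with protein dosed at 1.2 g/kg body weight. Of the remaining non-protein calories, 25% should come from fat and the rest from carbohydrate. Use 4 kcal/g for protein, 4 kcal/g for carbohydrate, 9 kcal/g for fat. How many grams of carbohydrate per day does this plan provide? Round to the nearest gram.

Protein = 1.2 × 154 = 184.8 g → 184.8 × 4 = 739.2 kcal.
Non-protein calories = 3183 − 739.2 = 2443.8 kcal.
Fat: 25% × 2443.8 = 610.95 kcal; carbohydrate: 1832.85 kcal.
Carbohydrate: 1832.85 kcal ÷ 4 kcal/g = 458.2125 g.

458 g/day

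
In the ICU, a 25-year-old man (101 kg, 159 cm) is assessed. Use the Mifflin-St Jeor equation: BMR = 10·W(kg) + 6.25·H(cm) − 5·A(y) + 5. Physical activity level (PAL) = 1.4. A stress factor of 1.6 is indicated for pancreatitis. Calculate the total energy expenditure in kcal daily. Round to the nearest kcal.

Mifflin-St Jeor (male): BMR = 10(101) + 6.25(159) − 5(25) + 5 = 1010 + 993.75 − 125 + 5 = 1883.75 kcal/day.
TEE = BMR × activity factor = 1883.75 × 1.4 = 2637.25 kcal/day.
Apply stress factor: 2637.25 × 1.6 = 4219.6 kcal/day.

4220 kcal daily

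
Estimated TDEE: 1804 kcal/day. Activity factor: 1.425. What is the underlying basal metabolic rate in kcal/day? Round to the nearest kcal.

1266 kcal/day

BMR = TEE ÷ activity factor = 1804 ÷ 1.425 = 1265.9649 kcal/day.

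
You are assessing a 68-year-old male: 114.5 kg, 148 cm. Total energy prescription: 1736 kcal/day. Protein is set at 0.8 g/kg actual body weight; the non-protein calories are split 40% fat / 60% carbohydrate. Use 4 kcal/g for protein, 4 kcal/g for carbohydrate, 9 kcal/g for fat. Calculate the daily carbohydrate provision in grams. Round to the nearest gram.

Protein = 0.8 × 114.5 = 91.6 g → 91.6 × 4 = 366.4 kcal.
Non-protein calories = 1736 − 366.4 = 1369.6 kcal.
Fat: 40% × 1369.6 = 547.84 kcal; carbohydrate: 821.76 kcal.
Carbohydrate: 821.76 kcal ÷ 4 kcal/g = 205.44 g.

205 g/day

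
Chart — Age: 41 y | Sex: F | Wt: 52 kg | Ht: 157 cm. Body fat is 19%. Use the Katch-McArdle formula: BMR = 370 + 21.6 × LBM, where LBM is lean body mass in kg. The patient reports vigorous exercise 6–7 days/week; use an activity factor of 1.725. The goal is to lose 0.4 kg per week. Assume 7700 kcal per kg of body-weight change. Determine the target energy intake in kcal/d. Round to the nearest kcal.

1768 kcal/d

LBM = 52 × (1 − 0.19) = 42.12 kg. Katch-McArdle: BMR = 370 + 21.6 × 42.12 = 1279.792 kcal/day.
TEE = 1279.792 × 1.725 = 2207.6412 kcal/day.
Required daily deficit = 0.4 × 7700 ÷ 7 = 440 kcal/day.
Target intake = 2207.6412 − 440 = 1767.6412 kcal/day.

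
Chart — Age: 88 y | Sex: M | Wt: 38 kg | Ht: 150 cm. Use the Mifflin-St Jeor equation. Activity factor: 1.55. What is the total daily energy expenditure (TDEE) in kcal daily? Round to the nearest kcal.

Mifflin-St Jeor (male): BMR = 10(38) + 6.25(150) − 5(88) + 5 = 380 + 937.5 − 440 + 5 = 882.5 kcal/day.
TEE = BMR × activity factor = 882.5 × 1.55 = 1367.875 kcal/day.

1368 kcal daily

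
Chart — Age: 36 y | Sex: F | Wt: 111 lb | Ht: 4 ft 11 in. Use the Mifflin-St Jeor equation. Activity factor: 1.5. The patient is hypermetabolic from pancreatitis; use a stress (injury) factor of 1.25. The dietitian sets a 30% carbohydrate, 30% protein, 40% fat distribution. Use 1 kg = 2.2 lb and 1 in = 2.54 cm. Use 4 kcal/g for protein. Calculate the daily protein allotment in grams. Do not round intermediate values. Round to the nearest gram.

155 g/day

Convert to metric: weight = 111 ÷ 2.2 = 50.4545 kg; height = (4×12 + 11) × 2.54 = 59 × 2.54 = 149.86 cm.
Mifflin-St Jeor (female): BMR = 10(50.4545) + 6.25(149.86) − 5(36) − 161 = 504.5455 + 936.625 − 180 − 161 = 1100.1705 kcal/day.
TEE = 1100.1705 × 1.5 = 1650.2557 kcal/day.
With stress factor 1.25: 1650.2557 × 1.25 = 2062.8196 kcal/day.
Protein energy = 30% × 2062.8196 = 618.8459 kcal.
Protein = 618.8459 ÷ 4 kcal/g = 154.7115 g.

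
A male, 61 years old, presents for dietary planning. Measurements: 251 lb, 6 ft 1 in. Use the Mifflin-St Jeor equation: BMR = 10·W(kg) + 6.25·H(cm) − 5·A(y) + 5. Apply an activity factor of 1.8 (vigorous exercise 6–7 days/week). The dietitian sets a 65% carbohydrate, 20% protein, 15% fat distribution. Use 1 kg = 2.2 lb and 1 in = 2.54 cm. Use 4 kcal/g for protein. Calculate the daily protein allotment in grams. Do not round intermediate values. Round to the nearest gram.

Convert to metric: weight = 251 ÷ 2.2 = 114.0909 kg; height = (6×12 + 1) × 2.54 = 73 × 2.54 = 185.42 cm.
Mifflin-St Jeor (male): BMR = 10(114.0909) + 6.25(185.42) − 5(61) + 5 = 1140.9091 + 1158.875 − 305 + 5 = 1999.7841 kcal/day.
TEE = 1999.7841 × 1.8 = 3599.6114 kcal/day.
Protein energy = 20% × 3599.6114 = 719.9223 kcal.
Protein = 719.9223 ÷ 4 kcal/g = 179.9806 g.

180 g/day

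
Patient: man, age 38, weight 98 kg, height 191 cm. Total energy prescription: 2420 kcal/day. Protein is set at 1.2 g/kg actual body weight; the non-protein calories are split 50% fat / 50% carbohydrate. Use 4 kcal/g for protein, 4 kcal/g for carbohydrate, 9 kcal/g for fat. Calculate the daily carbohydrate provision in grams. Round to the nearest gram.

Protein = 1.2 × 98 = 117.6 g → 117.6 × 4 = 470.4 kcal.
Non-protein calories = 2420 − 470.4 = 1949.6 kcal.
Fat: 50% × 1949.6 = 974.8 kcal; carbohydrate: 974.8 kcal.
Carbohydrate: 974.8 kcal ÷ 4 kcal/g = 243.7 g.

244 g/day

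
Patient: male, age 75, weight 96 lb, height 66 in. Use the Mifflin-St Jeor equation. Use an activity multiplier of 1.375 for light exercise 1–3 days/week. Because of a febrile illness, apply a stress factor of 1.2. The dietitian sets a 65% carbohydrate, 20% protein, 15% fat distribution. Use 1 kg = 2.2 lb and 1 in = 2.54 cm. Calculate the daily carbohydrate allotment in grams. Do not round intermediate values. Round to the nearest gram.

Convert to metric: weight = 96 ÷ 2.2 = 43.6364 kg; height = 66 × 2.54 = 167.64 cm.
Mifflin-St Jeor (male): BMR = 10(43.6364) + 6.25(167.64) − 5(75) + 5 = 436.3636 + 1047.75 − 375 + 5 = 1114.1136 kcal/day.
TEE = 1114.1136 × 1.375 = 1531.9063 kcal/day.
With stress factor 1.2: 1531.9063 × 1.2 = 1838.2875 kcal/day.
Carbohydrate energy = 65% × 1838.2875 = 1194.8869 kcal.
Carbohydrate = 1194.8869 ÷ 4 kcal/g = 298.7217 g.

299 g/day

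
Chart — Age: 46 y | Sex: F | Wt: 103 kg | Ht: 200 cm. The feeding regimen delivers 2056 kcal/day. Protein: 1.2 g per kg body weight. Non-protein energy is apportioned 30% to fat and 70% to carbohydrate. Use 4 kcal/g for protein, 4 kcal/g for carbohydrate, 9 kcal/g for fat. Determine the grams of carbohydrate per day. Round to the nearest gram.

Protein = 1.2 × 103 = 123.6 g → 123.6 × 4 = 494.4 kcal.
Non-protein calories = 2056 − 494.4 = 1561.6 kcal.
Fat: 30% × 1561.6 = 468.48 kcal; carbohydrate: 1093.12 kcal.
Carbohydrate: 1093.12 kcal ÷ 4 kcal/g = 273.28 g.

273 g/day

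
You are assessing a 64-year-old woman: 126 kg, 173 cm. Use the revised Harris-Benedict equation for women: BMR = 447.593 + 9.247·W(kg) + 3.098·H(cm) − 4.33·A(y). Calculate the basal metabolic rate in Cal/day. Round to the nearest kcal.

Harris-Benedict: BMR = 447.593 + 9.247(126) + 3.098(173) − 4.33(64) = 1871.549 kcal/day.

1872 Cal/day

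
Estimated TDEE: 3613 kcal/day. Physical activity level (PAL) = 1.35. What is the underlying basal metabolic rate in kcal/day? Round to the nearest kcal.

2676 kcal/day

BMR = TEE ÷ activity factor = 3613 ÷ 1.35 = 2676.2963 kcal/day.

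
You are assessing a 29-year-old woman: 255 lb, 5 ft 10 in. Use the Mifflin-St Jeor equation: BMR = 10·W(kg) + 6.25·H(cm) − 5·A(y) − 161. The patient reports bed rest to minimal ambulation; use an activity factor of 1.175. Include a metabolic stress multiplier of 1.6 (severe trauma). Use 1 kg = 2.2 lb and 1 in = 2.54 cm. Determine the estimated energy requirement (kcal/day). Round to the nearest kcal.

Convert to metric: weight = 255 ÷ 2.2 = 115.9091 kg; height = (5×12 + 10) × 2.54 = 70 × 2.54 = 177.8 cm.
Mifflin-St Jeor (female): BMR = 10(115.9091) + 6.25(177.8) − 5(29) − 161 = 1159.0909 + 1111.25 − 145 − 161 = 1964.3409 kcal/day.
TEE = BMR × activity factor = 1964.3409 × 1.175 = 2308.1006 kcal/day.
Apply stress factor: 2308.1006 × 1.6 = 3692.9609 kcal/day.

3693 kcal/day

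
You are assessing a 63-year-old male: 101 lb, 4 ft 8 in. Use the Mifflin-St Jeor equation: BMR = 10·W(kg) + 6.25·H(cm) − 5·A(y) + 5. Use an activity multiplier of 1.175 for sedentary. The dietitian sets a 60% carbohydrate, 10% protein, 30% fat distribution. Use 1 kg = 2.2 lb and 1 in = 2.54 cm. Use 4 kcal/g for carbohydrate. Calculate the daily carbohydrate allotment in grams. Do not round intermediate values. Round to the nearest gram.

183 g/day

Convert to metric: weight = 101 ÷ 2.2 = 45.9091 kg; height = (4×12 + 8) × 2.54 = 56 × 2.54 = 142.24 cm.
Mifflin-St Jeor (male): BMR = 10(45.9091) + 6.25(142.24) − 5(63) + 5 = 459.0909 + 889 − 315 + 5 = 1038.0909 kcal/day.
TEE = 1038.0909 × 1.175 = 1219.7568 kcal/day.
Carbohydrate energy = 60% × 1219.7568 = 731.8541 kcal.
Carbohydrate = 731.8541 ÷ 4 kcal/g = 182.9635 g.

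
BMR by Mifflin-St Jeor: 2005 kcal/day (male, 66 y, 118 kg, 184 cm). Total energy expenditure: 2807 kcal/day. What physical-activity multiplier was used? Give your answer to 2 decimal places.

Activity factor = TEE ÷ BMR = 2807 ÷ 2005 = 1.4.

1.40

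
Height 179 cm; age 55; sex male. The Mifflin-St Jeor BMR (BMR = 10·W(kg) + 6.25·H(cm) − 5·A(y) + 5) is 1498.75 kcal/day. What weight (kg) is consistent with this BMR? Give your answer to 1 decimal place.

1498.75 = 10·W + 6.25(179) − 5(55) + 5
10·W = 1498.75 − 848.75 = 650, so W = 65 kg.

65.0 kg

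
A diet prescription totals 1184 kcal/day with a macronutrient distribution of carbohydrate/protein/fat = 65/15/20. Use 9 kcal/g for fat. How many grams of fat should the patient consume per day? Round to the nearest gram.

26 g/day

Fat energy = 20% × 1184 = 236.8 kcal.
At 9 kcal/g: 236.8 ÷ 9 = 26.3111 g.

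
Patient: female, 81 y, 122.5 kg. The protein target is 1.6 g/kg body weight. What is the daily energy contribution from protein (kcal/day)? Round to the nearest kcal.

784 kcal/day

Protein = 1.6 g/kg × 122.5 kg = 196 g/day.
Protein energy = 196 g × 4 kcal/g = 784 kcal/day.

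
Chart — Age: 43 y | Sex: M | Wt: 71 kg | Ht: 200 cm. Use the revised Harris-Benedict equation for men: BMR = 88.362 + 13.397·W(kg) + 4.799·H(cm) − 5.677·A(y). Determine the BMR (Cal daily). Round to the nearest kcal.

1755 Cal daily

Harris-Benedict: BMR = 88.362 + 13.397(71) + 4.799(200) − 5.677(43) = 1755.238 kcal/day.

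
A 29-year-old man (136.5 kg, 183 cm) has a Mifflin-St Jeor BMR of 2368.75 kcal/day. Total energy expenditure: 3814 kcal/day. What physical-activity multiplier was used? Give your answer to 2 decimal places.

1.61

Activity factor = TEE ÷ BMR = 3814 ÷ 2368.75 = 1.61.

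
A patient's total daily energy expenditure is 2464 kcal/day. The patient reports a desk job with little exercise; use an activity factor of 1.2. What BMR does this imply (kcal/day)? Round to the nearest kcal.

BMR = TEE ÷ activity factor = 2464 ÷ 1.2 = 2053.3333 kcal/day.

2053 kcal/day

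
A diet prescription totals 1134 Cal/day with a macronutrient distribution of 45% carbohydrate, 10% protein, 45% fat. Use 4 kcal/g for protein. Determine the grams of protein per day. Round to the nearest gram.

28 g/day

Protein energy = 10% × 1134 = 113.4 kcal.
At 4 kcal/g: 113.4 ÷ 4 = 28.35 g.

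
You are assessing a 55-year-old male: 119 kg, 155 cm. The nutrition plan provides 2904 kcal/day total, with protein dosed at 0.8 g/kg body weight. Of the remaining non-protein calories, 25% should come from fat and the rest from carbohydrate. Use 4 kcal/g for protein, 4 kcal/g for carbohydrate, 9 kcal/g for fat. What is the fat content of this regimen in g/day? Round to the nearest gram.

70 g/day

Protein = 0.8 × 119 = 95.2 g → 95.2 × 4 = 380.8 kcal.
Non-protein calories = 2904 − 380.8 = 2523.2 kcal.
Fat: 25% × 2523.2 = 630.8 kcal; carbohydrate: 1892.4 kcal.
Fat: 630.8 kcal ÷ 9 kcal/g = 70.0889 g.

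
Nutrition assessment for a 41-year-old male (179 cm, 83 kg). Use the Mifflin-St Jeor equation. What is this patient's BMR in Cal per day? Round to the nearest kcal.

Mifflin-St Jeor (male): BMR = 10(83) + 6.25(179) − 5(41) + 5 = 830 + 1118.75 − 205 + 5 = 1748.75 kcal/day.

1749 Cal per day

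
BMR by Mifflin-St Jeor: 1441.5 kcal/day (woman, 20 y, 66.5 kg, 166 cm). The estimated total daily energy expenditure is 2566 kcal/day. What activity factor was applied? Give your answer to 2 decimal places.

1.78

Activity factor = TEE ÷ BMR = 2566 ÷ 1441.5 = 1.78.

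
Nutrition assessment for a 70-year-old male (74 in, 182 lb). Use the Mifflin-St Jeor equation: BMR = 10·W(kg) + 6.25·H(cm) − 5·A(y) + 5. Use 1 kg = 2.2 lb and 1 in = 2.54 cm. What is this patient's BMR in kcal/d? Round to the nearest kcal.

1657 kcal/d

Convert to metric: weight = 182 ÷ 2.2 = 82.7273 kg; height = 74 × 2.54 = 187.96 cm.
Mifflin-St Jeor (male): BMR = 10(82.7273) + 6.25(187.96) − 5(70) + 5 = 827.2727 + 1174.75 − 350 + 5 = 1657.0227 kcal/day.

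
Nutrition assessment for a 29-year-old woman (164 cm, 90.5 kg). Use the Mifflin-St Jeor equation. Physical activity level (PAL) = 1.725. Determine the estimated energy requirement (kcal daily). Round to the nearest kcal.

Mifflin-St Jeor (female): BMR = 10(90.5) + 6.25(164) − 5(29) − 161 = 905 + 1025 − 145 − 161 = 1624 kcal/day.
TEE = BMR × activity factor = 1624 × 1.725 = 2801.4 kcal/day.

2801 kcal daily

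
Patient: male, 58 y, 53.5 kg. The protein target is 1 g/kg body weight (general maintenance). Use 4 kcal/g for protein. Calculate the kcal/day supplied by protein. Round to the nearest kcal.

Protein = 1 g/kg × 53.5 kg = 53.5 g/day.
Protein energy = 53.5 g × 4 kcal/g = 214 kcal/day.

214 kcal/day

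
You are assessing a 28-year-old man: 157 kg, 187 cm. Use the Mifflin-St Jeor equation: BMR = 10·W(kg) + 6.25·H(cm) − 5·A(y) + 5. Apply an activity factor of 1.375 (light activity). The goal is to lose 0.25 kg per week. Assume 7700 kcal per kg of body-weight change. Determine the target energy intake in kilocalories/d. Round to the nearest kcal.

Mifflin-St Jeor (male): BMR = 10(157) + 6.25(187) − 5(28) + 5 = 1570 + 1168.75 − 140 + 5 = 2603.75 kcal/day.
TEE = 2603.75 × 1.375 = 3580.1563 kcal/day.
Required daily deficit = 0.25 × 7700 ÷ 7 = 275 kcal/day.
Target intake = 3580.1563 − 275 = 3305.1563 kcal/day.

3305 kilocalories/d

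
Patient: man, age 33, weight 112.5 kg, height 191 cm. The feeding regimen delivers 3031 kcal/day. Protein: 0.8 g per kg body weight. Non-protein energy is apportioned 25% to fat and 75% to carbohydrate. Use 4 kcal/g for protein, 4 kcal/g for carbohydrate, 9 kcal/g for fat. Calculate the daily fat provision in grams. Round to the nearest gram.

74 g/day

Protein = 0.8 × 112.5 = 90 g → 90 × 4 = 360 kcal.
Non-protein calories = 3031 − 360 = 2671 kcal.
Fat: 25% × 2671 = 667.75 kcal; carbohydrate: 2003.25 kcal.
Fat: 667.75 kcal ÷ 9 kcal/g = 74.1944 g.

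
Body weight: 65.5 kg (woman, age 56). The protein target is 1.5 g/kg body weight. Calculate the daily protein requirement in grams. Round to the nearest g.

Protein = 1.5 g/kg × 65.5 kg = 98.25 g/day.

98 g/day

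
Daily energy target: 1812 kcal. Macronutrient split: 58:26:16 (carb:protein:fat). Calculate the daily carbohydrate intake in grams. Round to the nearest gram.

263 g/day

Carbohydrate energy = 58% × 1812 = 1050.96 kcal.
At 4 kcal/g: 1050.96 ÷ 4 = 262.74 g.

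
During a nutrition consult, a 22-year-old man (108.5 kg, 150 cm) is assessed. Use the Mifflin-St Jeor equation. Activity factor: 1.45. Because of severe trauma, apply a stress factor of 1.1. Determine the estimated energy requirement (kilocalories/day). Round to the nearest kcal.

3058 kilocalories/day

Mifflin-St Jeor (male): BMR = 10(108.5) + 6.25(150) − 5(22) + 5 = 1085 + 937.5 − 110 + 5 = 1917.5 kcal/day.
TEE = BMR × activity factor = 1917.5 × 1.45 = 2780.375 kcal/day.
Apply stress factor: 2780.375 × 1.1 = 3058.4125 kcal/day.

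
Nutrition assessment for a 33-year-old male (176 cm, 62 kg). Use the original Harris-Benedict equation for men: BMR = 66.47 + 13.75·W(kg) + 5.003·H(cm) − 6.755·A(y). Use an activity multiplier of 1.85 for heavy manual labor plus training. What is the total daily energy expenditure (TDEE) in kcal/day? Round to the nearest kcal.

Harris-Benedict: BMR = 66.47 + 13.75(62) + 5.003(176) − 6.755(33) = 1576.583 kcal/day.
TEE = BMR × activity factor = 1576.583 × 1.85 = 2916.6786 kcal/day.

2917 kcal/day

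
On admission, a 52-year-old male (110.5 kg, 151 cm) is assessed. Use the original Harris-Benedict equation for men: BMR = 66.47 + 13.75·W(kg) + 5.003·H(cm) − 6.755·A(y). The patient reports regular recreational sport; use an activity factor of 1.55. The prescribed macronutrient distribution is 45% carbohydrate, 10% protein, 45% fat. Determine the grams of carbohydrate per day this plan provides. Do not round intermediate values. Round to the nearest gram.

347 g/day

Harris-Benedict: BMR = 66.47 + 13.75(110.5) + 5.003(151) − 6.755(52) = 1990.038 kcal/day.
TEE = 1990.038 × 1.55 = 3084.5589 kcal/day.
Carbohydrate energy = 45% × 3084.5589 = 1388.0515 kcal.
Carbohydrate = 1388.0515 ÷ 4 kcal/g = 347.0129 g.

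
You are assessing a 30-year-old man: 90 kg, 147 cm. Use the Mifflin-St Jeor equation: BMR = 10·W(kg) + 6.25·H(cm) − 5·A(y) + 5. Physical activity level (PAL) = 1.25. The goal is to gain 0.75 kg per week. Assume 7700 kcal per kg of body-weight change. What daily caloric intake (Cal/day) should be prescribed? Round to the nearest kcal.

Mifflin-St Jeor (male): BMR = 10(90) + 6.25(147) − 5(30) + 5 = 900 + 918.75 − 150 + 5 = 1673.75 kcal/day.
TEE = 1673.75 × 1.25 = 2092.1875 kcal/day.
Required daily surplus = 0.75 × 7700 ÷ 7 = 825 kcal/day.
Target intake = 2092.1875 + 825 = 2917.1875 kcal/day.

2917 Cal/day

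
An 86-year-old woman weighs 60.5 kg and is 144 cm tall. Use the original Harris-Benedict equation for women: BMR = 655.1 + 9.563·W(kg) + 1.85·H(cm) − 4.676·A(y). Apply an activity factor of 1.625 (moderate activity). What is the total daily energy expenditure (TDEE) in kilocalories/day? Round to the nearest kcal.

1784 kilocalories/day

Harris-Benedict: BMR = 655.1 + 9.563(60.5) + 1.85(144) − 4.676(86) = 1097.9255 kcal/day.
TEE = BMR × activity factor = 1097.9255 × 1.625 = 1784.1289 kcal/day.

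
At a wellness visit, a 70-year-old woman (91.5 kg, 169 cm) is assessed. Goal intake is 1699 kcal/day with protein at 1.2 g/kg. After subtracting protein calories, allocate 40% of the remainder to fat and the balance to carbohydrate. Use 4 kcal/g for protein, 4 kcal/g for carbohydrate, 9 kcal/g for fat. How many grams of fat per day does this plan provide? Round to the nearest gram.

56 g/day

Protein = 1.2 × 91.5 = 109.8 g → 109.8 × 4 = 439.2 kcal.
Non-protein calories = 1699 − 439.2 = 1259.8 kcal.
Fat: 40% × 1259.8 = 503.92 kcal; carbohydrate: 755.88 kcal.
Fat: 503.92 kcal ÷ 9 kcal/g = 55.9911 g.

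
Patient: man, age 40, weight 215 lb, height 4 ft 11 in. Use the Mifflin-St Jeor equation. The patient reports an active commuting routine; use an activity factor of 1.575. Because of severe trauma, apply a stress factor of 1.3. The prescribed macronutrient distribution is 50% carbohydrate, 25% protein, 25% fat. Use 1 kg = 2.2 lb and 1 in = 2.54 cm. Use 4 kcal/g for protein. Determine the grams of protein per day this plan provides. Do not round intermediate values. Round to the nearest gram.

Convert to metric: weight = 215 ÷ 2.2 = 97.7273 kg; height = (4×12 + 11) × 2.54 = 59 × 2.54 = 149.86 cm.
Mifflin-St Jeor (male): BMR = 10(97.7273) + 6.25(149.86) − 5(40) + 5 = 977.2727 + 936.625 − 200 + 5 = 1718.8977 kcal/day.
TEE = 1718.8977 × 1.575 = 2707.2639 kcal/day.
With stress factor 1.3: 2707.2639 × 1.3 = 3519.4431 kcal/day.
Protein energy = 25% × 3519.4431 = 879.8608 kcal.
Protein = 879.8608 ÷ 4 kcal/g = 219.9652 g.

220 g/day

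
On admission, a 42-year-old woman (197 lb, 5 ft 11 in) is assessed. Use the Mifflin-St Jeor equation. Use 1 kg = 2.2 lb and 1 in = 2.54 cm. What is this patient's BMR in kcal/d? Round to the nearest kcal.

Convert to metric: weight = 197 ÷ 2.2 = 89.5455 kg; height = (5×12 + 11) × 2.54 = 71 × 2.54 = 180.34 cm.
Mifflin-St Jeor (female): BMR = 10(89.5455) + 6.25(180.34) − 5(42) − 161 = 895.4545 + 1127.125 − 210 − 161 = 1651.5795 kcal/day.

1652 kcal/d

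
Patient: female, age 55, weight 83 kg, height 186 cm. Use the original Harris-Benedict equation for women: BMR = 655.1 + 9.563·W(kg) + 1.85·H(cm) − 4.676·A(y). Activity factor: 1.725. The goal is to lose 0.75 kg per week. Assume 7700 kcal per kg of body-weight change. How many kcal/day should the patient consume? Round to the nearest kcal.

1824 kcal/day

Harris-Benedict: BMR = 655.1 + 9.563(83) + 1.85(186) − 4.676(55) = 1535.749 kcal/day.
TEE = 1535.749 × 1.725 = 2649.167 kcal/day.
Required daily deficit = 0.75 × 7700 ÷ 7 = 825 kcal/day.
Target intake = 2649.167 − 825 = 1824.167 kcal/day.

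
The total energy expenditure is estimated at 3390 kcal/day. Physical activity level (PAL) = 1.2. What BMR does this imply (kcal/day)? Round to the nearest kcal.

BMR = TEE ÷ activity factor = 3390 ÷ 1.2 = 2825 kcal/day.

2825 kcal/day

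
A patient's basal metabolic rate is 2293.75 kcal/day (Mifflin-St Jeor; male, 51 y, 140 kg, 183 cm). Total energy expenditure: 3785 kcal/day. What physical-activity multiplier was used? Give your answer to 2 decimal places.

Activity factor = TEE ÷ BMR = 3785 ÷ 2293.75 = 1.65.

1.65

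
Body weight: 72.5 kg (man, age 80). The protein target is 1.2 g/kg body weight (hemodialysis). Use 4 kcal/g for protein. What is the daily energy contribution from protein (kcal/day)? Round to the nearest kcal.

348 kcal/day

Protein = 1.2 g/kg × 72.5 kg = 87 g/day.
Protein energy = 87 g × 4 kcal/g = 348 kcal/day.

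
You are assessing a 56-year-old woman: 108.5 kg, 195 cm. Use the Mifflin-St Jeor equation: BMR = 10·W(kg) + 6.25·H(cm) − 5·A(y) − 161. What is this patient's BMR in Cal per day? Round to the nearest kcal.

1863 Cal per day

Mifflin-St Jeor (female): BMR = 10(108.5) + 6.25(195) − 5(56) − 161 = 1085 + 1218.75 − 280 − 161 = 1862.75 kcal/day.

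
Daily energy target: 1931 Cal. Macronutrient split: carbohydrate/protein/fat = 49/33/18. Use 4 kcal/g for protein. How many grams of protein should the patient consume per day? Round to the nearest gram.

159 g/day

Protein energy = 33% × 1931 = 637.23 kcal.
At 4 kcal/g: 637.23 ÷ 4 = 159.3075 g.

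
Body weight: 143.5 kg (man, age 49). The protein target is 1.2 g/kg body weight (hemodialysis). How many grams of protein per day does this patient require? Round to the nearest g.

172 g/day

Protein = 1.2 g/kg × 143.5 kg = 172.2 g/day.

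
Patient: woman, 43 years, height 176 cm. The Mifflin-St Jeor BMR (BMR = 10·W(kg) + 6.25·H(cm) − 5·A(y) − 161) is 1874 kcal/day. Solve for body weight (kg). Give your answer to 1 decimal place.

1874 = 10·W + 6.25(176) − 5(43) − 161
10·W = 1874 − 724 = 1150, so W = 115 kg.

115.0 kg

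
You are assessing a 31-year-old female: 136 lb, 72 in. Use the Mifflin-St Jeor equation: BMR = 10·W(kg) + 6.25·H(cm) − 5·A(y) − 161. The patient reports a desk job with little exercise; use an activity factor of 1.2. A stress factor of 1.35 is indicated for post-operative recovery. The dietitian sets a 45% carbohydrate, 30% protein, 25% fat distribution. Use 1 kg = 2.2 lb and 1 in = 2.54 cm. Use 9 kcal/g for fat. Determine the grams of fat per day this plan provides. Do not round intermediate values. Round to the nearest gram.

Convert to metric: weight = 136 ÷ 2.2 = 61.8182 kg; height = 72 × 2.54 = 182.88 cm.
Mifflin-St Jeor (female): BMR = 10(61.8182) + 6.25(182.88) − 5(31) − 161 = 618.1818 + 1143 − 155 − 161 = 1445.1818 kcal/day.
TEE = 1445.1818 × 1.2 = 1734.2182 kcal/day.
With stress factor 1.35: 1734.2182 × 1.35 = 2341.1945 kcal/day.
Fat energy = 25% × 2341.1945 = 585.2986 kcal.
Fat = 585.2986 ÷ 9 kcal/g = 65.0332 g.

65 g/day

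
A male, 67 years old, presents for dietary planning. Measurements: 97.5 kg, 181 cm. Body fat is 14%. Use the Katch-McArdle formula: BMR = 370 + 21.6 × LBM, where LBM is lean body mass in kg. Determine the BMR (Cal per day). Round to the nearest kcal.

LBM = 97.5 × (1 − 0.14) = 83.85 kg. Katch-McArdle: BMR = 370 + 21.6 × 83.85 = 2181.16 kcal/day.

2181 Cal per day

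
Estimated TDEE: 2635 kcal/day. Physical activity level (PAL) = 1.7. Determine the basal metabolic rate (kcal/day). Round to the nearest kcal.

1550 kcal/day

BMR = TEE ÷ activity factor = 2635 ÷ 1.7 = 1550 kcal/day.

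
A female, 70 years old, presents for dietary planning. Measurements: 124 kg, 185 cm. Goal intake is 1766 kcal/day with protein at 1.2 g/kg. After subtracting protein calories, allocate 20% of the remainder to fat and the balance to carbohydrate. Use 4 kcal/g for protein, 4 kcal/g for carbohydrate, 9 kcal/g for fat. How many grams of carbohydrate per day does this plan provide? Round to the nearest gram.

Protein = 1.2 × 124 = 148.8 g → 148.8 × 4 = 595.2 kcal.
Non-protein calories = 1766 − 595.2 = 1170.8 kcal.
Fat: 20% × 1170.8 = 234.16 kcal; carbohydrate: 936.64 kcal.
Carbohydrate: 936.64 kcal ÷ 4 kcal/g = 234.16 g.

234 g/day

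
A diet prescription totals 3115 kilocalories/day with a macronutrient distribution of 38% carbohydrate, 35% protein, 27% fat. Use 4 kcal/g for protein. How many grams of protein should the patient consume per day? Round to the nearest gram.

273 g/day

Protein energy = 35% × 3115 = 1090.25 kcal.
At 4 kcal/g: 1090.25 ÷ 4 = 272.5625 g.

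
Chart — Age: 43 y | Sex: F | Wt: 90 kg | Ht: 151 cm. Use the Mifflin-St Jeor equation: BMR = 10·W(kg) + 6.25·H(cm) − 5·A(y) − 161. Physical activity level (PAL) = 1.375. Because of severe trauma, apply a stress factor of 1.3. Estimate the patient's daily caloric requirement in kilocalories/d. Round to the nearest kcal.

2624 kilocalories/d

Mifflin-St Jeor (female): BMR = 10(90) + 6.25(151) − 5(43) − 161 = 900 + 943.75 − 215 − 161 = 1467.75 kcal/day.
TEE = BMR × activity factor = 1467.75 × 1.375 = 2018.1563 kcal/day.
Apply stress factor: 2018.1563 × 1.3 = 2623.6031 kcal/day.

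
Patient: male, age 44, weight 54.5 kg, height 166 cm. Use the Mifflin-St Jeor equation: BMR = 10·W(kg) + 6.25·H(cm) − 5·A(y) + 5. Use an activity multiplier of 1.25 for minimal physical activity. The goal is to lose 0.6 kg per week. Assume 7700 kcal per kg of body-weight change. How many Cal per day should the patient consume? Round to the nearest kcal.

1049 Cal per day

Mifflin-St Jeor (male): BMR = 10(54.5) + 6.25(166) − 5(44) + 5 = 545 + 1037.5 − 220 + 5 = 1367.5 kcal/day.
TEE = 1367.5 × 1.25 = 1709.375 kcal/day.
Required daily deficit = 0.6 × 7700 ÷ 7 = 660 kcal/day.
Target intake = 1709.375 − 660 = 1049.375 kcal/day.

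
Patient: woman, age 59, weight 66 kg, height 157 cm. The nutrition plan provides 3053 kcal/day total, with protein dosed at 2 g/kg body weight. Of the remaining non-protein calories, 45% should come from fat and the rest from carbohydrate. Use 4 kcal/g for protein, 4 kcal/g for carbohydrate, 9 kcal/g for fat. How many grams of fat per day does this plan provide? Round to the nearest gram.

Protein = 2 × 66 = 132 g → 132 × 4 = 528 kcal.
Non-protein calories = 3053 − 528 = 2525 kcal.
Fat: 45% × 2525 = 1136.25 kcal; carbohydrate: 1388.75 kcal.
Fat: 1136.25 kcal ÷ 9 kcal/g = 126.25 g.

126 g/day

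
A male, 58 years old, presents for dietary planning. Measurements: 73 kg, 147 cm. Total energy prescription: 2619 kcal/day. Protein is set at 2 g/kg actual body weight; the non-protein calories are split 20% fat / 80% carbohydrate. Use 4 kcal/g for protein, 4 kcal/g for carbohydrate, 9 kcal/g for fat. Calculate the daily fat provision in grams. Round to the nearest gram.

45 g/day

Protein = 2 × 73 = 146 g → 146 × 4 = 584 kcal.
Non-protein calories = 2619 − 584 = 2035 kcal.
Fat: 20% × 2035 = 407 kcal; carbohydrate: 1628 kcal.
Fat: 407 kcal ÷ 9 kcal/g = 45.2222 g.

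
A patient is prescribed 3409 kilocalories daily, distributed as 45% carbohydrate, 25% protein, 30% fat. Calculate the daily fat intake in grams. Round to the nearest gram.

Fat energy = 30% × 3409 = 1022.7 kcal.
At 9 kcal/g: 1022.7 ÷ 9 = 113.6333 g.

114 g/day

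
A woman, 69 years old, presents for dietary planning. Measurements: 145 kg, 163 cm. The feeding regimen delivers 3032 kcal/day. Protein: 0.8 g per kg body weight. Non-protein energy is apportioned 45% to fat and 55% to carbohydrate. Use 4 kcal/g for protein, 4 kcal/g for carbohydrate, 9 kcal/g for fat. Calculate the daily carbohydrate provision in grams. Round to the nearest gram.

Protein = 0.8 × 145 = 116 g → 116 × 4 = 464 kcal.
Non-protein calories = 3032 − 464 = 2568 kcal.
Fat: 45% × 2568 = 1155.6 kcal; carbohydrate: 1412.4 kcal.
Carbohydrate: 1412.4 kcal ÷ 4 kcal/g = 353.1 g.

353 g/day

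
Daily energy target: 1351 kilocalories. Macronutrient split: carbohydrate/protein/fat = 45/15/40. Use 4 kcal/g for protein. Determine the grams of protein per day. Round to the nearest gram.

Protein energy = 15% × 1351 = 202.65 kcal.
At 4 kcal/g: 202.65 ÷ 4 = 50.6625 g.

51 g/day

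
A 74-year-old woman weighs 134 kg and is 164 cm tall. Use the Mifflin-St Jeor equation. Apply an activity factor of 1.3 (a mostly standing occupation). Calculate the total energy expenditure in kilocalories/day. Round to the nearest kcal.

Mifflin-St Jeor (female): BMR = 10(134) + 6.25(164) − 5(74) − 161 = 1340 + 1025 − 370 − 161 = 1834 kcal/day.
TEE = BMR × activity factor = 1834 × 1.3 = 2384.2 kcal/day.

2384 kilocalories/day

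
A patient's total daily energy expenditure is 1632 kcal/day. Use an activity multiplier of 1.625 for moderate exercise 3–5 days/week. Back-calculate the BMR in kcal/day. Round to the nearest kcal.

1004 kcal/day

BMR = TEE ÷ activity factor = 1632 ÷ 1.625 = 1004.3077 kcal/day.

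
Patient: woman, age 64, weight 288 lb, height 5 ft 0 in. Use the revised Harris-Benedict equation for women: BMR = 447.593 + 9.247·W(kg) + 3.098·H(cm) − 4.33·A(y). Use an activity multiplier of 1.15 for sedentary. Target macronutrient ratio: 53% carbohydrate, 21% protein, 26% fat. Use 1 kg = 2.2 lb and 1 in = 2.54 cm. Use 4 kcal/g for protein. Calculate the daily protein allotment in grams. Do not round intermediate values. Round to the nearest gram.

Convert to metric: weight = 288 ÷ 2.2 = 130.9091 kg; height = (5×12 + 0) × 2.54 = 60 × 2.54 = 152.4 cm.
Harris-Benedict: BMR = 447.593 + 9.247(130.9091) + 3.098(152.4) − 4.33(64) = 1853.1246 kcal/day.
TEE = 1853.1246 × 1.15 = 2131.0932 kcal/day.
Protein energy = 21% × 2131.0932 = 447.5296 kcal.
Protein = 447.5296 ÷ 4 kcal/g = 111.8824 g.

112 g/day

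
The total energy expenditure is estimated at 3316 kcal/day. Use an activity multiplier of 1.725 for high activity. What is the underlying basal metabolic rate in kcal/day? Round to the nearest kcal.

BMR = TEE ÷ activity factor = 3316 ÷ 1.725 = 1922.3188 kcal/day.

1922 kcal/day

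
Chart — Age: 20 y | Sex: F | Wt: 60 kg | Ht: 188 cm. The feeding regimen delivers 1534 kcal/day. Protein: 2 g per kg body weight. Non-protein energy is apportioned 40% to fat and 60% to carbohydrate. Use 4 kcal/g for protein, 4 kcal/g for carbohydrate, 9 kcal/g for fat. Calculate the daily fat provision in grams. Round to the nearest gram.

Protein = 2 × 60 = 120 g → 120 × 4 = 480 kcal.
Non-protein calories = 1534 − 480 = 1054 kcal.
Fat: 40% × 1054 = 421.6 kcal; carbohydrate: 632.4 kcal.
Fat: 421.6 kcal ÷ 9 kcal/g = 46.8444 g.

47 g/day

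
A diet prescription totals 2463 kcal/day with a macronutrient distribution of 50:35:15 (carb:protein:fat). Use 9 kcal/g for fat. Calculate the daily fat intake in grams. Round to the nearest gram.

41 g/day

Fat energy = 15% × 2463 = 369.45 kcal.
At 9 kcal/g: 369.45 ÷ 9 = 41.05 g.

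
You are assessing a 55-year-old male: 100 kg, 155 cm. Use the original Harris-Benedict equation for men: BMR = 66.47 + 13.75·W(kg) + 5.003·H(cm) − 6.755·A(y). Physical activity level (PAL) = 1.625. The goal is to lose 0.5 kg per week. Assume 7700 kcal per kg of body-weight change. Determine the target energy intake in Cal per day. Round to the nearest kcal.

Harris-Benedict: BMR = 66.47 + 13.75(100) + 5.003(155) − 6.755(55) = 1845.41 kcal/day.
TEE = 1845.41 × 1.625 = 2998.7913 kcal/day.
Required daily deficit = 0.5 × 7700 ÷ 7 = 550 kcal/day.
Target intake = 2998.7913 − 550 = 2448.7913 kcal/day.

2449 Cal per day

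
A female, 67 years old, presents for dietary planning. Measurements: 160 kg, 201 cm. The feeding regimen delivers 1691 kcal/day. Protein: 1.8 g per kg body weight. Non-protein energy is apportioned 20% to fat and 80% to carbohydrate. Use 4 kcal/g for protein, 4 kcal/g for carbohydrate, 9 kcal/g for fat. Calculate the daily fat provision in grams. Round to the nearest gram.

Protein = 1.8 × 160 = 288 g → 288 × 4 = 1152 kcal.
Non-protein calories = 1691 − 1152 = 539 kcal.
Fat: 20% × 539 = 107.8 kcal; carbohydrate: 431.2 kcal.
Fat: 107.8 kcal ÷ 9 kcal/g = 11.9778 g.

12 g/day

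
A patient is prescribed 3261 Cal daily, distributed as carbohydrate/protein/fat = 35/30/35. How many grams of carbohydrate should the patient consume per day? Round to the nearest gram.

285 g/day

Carbohydrate energy = 35% × 3261 = 1141.35 kcal.
At 4 kcal/g: 1141.35 ÷ 4 = 285.3375 g.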